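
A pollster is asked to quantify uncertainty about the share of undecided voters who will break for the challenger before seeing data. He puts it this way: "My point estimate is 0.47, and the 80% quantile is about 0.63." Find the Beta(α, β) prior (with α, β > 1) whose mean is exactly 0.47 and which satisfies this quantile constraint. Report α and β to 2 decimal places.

With mean 0.47 fixed, write α = 0.47s, β = 0.53s where s = α+β.
Need P(θ < 0.63) = 0.8 under Beta(0.47s, 0.53s). Normal approximation: (q−m)/√(m(1−m)/s) ≈ z_{0.8} = 0.842, so s ≈ 0.47·0.53·(0.842)²/(0.63−0.47)² = 6.9.
At s = 6.9: P(θ<0.63) ≈ 0.799. Adjusting to match 0.8 gives s ≈ 6.95.
So α = 0.47·6.95 ≈ 3.26, β = 0.53·6.95 ≈ 3.68.

α ≈ 3.26, β ≈ 3.68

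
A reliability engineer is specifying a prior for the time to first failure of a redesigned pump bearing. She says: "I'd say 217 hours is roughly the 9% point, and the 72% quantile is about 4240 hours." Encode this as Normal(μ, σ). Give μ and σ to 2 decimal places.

For Normal(μ,σ), the p-quantile is μ + z_p·σ. Here z_{0.09} = -1.341, z_{0.72} = 0.5828.
So 217 = μ − 1.341σ and 4240 = μ + 0.5828σ.
Subtracting: σ = (4240 − 217)/(0.5828 − (-1.341)) = 2091.39.
Then μ = 217 − (-1.341)·2091.39 = 3021.05.

μ = 3021.05, σ = 2091.39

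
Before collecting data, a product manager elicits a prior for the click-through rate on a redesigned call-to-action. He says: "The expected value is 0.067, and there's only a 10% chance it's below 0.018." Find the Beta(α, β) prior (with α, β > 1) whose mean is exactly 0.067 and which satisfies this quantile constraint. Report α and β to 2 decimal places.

With mean 0.067 fixed, write α = 0.067s, β = 0.933s where s = α+β.
Need P(θ < 0.018) = 0.1 under Beta(0.067s, 0.933s). Normal approximation: (q−m)/√(m(1−m)/s) ≈ z_{0.1} = -1.28, so s ≈ 0.067·0.933·(-1.28)²/(0.018−0.067)² = 42.8.
At s = 42.8: P(θ<0.018) ≈ 0.049. Adjusting to match 0.1 gives s ≈ 28.84.
So α = 0.067·28.84 ≈ 1.93, β = 0.933·28.84 ≈ 26.91.

α ≈ 1.93, β ≈ 26.91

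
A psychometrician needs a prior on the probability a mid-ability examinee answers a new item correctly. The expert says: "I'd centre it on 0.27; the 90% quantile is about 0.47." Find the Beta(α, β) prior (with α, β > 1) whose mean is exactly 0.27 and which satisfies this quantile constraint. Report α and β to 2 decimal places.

With mean 0.27 fixed, write α = 0.27s, β = 0.73s where s = α+β.
Need P(θ < 0.47) = 0.9 under Beta(0.27s, 0.73s). Normal approximation: (q−m)/√(m(1−m)/s) ≈ z_{0.9} = 1.28, so s ≈ 0.27·0.73·(1.28)²/(0.47−0.27)² = 8.1.
At s = 8.1: P(θ<0.47) ≈ 0.894. Adjusting to match 0.9 gives s ≈ 8.57.
So α = 0.27·8.57 ≈ 2.31, β = 0.73·8.57 ≈ 6.26.

α ≈ 2.31, β ≈ 6.26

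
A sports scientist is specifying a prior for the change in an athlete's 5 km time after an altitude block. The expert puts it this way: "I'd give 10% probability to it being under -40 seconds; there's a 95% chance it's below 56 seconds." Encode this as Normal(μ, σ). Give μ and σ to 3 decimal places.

μ = 2.041, σ = 32.805

The p-quantile of Normal(μ,σ) is μ + z_p·σ, with z_{0.1} = -1.282 and z_{0.95} = 1.645.
Eliminate σ: μ = (z₂·x₁ − z₁·x₂)/(z₂ − z₁) = (1.645·-40 − (-1.282)·56)/2.926 = 2.041.
Then σ = (x₂ − x₁)/(z₂ − z₁) = (56 − -40)/2.926 = 32.805.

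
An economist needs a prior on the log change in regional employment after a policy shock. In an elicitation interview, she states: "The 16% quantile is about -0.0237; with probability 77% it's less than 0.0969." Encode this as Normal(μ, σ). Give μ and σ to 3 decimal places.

For Normal(μ,σ), the p-quantile is μ + z_p·σ. Here z_{0.16} = -0.9945, z_{0.77} = 0.7388.
So -0.0237 = μ − 0.9945σ and 0.0969 = μ + 0.7388σ.
Subtracting: σ = (0.0969 − -0.0237)/(0.7388 − (-0.9945)) = 0.070.
Then μ = -0.0237 − (-0.9945)·0.070 = 0.045.

μ = 0.045, σ = 0.070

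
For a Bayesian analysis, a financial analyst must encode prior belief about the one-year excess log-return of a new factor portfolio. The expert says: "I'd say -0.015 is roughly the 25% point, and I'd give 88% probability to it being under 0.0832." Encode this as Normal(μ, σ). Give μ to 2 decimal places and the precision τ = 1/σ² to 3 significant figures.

The p-quantile of Normal(μ,σ) is μ + z_p·σ, with z_{0.25} = -0.6745 and z_{0.88} = 1.175.
Eliminate σ: μ = (z₂·x₁ − z₁·x₂)/(z₂ − z₁) = (1.175·-0.015 − (-0.6745)·0.0832)/1.849 = 0.02.
Then σ = (x₂ − x₁)/(z₂ − z₁) = (0.0832 − -0.015)/1.849 = 0.05.
Precision τ = 1/σ² = 1/0.0531² = 355.

μ = 0.02, τ = 355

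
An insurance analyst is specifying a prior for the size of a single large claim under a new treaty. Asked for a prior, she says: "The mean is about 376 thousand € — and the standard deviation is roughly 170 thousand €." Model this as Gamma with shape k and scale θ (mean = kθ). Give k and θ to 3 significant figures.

k ≈ 4.89, θ ≈ 76.9

For Gamma(k, scale θ): mean = kθ, variance = kθ², so CV = 1/√k.
CV = SD/mean = 170/376 = 0.4521, hence k = 1/CV² = 4.89.
Then θ = mean/k = 376/4.89 = 76.9.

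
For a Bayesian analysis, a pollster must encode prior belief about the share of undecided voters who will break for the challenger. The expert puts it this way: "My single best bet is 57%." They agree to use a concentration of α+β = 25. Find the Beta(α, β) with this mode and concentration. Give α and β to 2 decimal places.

α = 14.11, β = 10.89

For α,β > 1 the Beta mode is (α−1)/(α+β−2). With α+β = 25, the mode is (α−1)/23.
Set (α−1)/23 = 0.57 → α = 1 + 0.57·23 = 14.11.
β = 25 − α = 10.89.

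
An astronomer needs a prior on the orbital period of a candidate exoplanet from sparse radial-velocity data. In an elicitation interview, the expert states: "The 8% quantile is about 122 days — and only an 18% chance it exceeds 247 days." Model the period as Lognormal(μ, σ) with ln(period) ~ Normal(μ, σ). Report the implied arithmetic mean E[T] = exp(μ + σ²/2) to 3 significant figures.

E[T] ≈ 196 days

If T ~ Lognormal(μ,σ) then ln T ~ Normal(μ,σ), so the p-quantile of ln T is μ + z_p·σ.
ln(122) = 4.804 and ln(247) = 5.509; z_{0.08} = -1.405, z_{0.82} = 0.9154.
σ = (5.509 − 4.804)/(0.9154 − (-1.405)) = 0.304.
μ = 4.804 − (-1.405)·0.304 = 5.231.
E[T] = exp(μ + σ²/2) = exp(5.231 + 0.0462) = 196 days.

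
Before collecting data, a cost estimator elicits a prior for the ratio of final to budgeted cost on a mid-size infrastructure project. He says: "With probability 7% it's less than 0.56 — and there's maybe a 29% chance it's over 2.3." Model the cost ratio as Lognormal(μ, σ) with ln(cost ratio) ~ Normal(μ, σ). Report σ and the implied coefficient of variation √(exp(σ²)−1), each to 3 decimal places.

σ ≈ 0.696, CV ≈ 0.790

If T ~ Lognormal(μ,σ) then ln T ~ Normal(μ,σ), so the p-quantile of ln T is μ + z_p·σ.
ln(0.56) = -0.5798 and ln(2.3) = 0.8329; z_{0.07} = -1.476, z_{0.71} = 0.5534.
σ = (0.8329 − -0.5798)/(0.5534 − (-1.476)) = 0.696.
μ = -0.5798 − (-1.476)·0.696 = 0.448.
CV = √(exp(σ²)−1) = √(exp(0.4847)−1) = 0.790.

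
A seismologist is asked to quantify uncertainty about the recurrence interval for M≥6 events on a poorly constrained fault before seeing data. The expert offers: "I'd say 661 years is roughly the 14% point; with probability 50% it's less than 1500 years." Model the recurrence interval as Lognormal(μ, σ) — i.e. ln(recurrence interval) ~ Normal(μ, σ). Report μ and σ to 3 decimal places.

μ ≈ 7.313, σ ≈ 0.759

If T ~ Lognormal(μ,σ) then ln T ~ Normal(μ,σ), so the p-quantile of ln T is μ + z_p·σ.
ln(661) = 6.494 and ln(1500) = 7.313; z_{0.14} = -1.08, z_{0.5} = 0.
σ = (7.313 − 6.494)/(0 − (-1.08)) = 0.759.
μ = 6.494 − (-1.08)·0.759 = 7.313.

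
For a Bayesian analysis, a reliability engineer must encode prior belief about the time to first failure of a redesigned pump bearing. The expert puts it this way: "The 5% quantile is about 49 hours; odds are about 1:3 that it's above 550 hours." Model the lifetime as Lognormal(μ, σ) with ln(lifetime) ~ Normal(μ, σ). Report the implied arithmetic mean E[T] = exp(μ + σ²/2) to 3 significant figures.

If T ~ Lognormal(μ,σ) then ln T ~ Normal(μ,σ), so the p-quantile of ln T is μ + z_p·σ.
ln(49) = 3.892 and ln(550) = 6.31; z_{0.05} = -1.645, z_{0.75} = 0.6745.
σ = (6.31 − 3.892)/(0.6745 − (-1.645)) = 1.043.
μ = 3.892 − (-1.645)·1.043 = 5.607.
E[T] = exp(μ + σ²/2) = exp(5.607 + 0.5435) = 469 hours.

E[T] ≈ 469 hours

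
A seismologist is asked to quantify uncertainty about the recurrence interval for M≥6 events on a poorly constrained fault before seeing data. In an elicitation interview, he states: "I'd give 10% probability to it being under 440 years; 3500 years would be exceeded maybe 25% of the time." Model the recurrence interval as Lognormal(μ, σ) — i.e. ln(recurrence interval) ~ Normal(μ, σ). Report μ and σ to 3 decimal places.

If T ~ Lognormal(μ,σ) then ln T ~ Normal(μ,σ), so the p-quantile of ln T is μ + z_p·σ.
ln(440) = 6.087 and ln(3500) = 8.161; z_{0.1} = -1.282, z_{0.75} = 0.6745.
σ = (8.161 − 6.087)/(0.6745 − (-1.282)) = 1.060.
μ = 6.087 − (-1.282)·1.060 = 7.445.

μ ≈ 7.445, σ ≈ 1.060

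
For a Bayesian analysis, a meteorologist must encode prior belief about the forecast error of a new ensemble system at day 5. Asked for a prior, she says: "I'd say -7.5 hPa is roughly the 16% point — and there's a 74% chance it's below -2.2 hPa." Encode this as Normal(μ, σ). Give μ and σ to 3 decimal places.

The p-quantile of Normal(μ,σ) is μ + z_p·σ, with z_{0.16} = -0.9945 and z_{0.74} = 0.6433.
Eliminate σ: μ = (z₂·x₁ − z₁·x₂)/(z₂ − z₁) = (0.6433·-7.5 − (-0.9945)·-2.2)/1.638 = -4.282.
Then σ = (x₂ − x₁)/(z₂ − z₁) = (-2.2 − -7.5)/1.638 = 3.236.

μ = -4.282, σ = 3.236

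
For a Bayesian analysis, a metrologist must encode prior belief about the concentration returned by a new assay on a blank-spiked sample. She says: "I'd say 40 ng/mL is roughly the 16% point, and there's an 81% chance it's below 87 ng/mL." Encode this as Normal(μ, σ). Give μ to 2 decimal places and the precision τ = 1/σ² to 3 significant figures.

μ = 64.96, τ = 0.00159

The p-quantile of Normal(μ,σ) is μ + z_p·σ, with z_{0.16} = -0.9945 and z_{0.81} = 0.8779.
Eliminate σ: μ = (z₂·x₁ − z₁·x₂)/(z₂ − z₁) = (0.8779·40 − (-0.9945)·87)/1.872 = 64.96.
Then σ = (x₂ − x₁)/(z₂ − z₁) = (87 − 40)/1.872 = 25.10.
Precision τ = 1/σ² = 1/25.1² = 0.00159.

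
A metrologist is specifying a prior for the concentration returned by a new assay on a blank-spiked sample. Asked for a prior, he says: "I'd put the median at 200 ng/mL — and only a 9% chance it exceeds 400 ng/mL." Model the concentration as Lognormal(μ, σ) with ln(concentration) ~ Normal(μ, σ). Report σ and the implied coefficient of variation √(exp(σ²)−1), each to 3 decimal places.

If T ~ Lognormal(μ,σ) then ln T ~ Normal(μ,σ), so the p-quantile of ln T is μ + z_p·σ.
ln(200) = 5.298 and ln(400) = 5.991; z_{0.5} = 0, z_{0.91} = 1.341.
σ = (5.991 − 5.298)/(1.341 − (0)) = 0.517.
μ = 5.298 − (0)·0.517 = 5.298.
CV = √(exp(σ²)−1) = √(exp(0.2673)−1) = 0.554.

σ ≈ 0.517, CV ≈ 0.554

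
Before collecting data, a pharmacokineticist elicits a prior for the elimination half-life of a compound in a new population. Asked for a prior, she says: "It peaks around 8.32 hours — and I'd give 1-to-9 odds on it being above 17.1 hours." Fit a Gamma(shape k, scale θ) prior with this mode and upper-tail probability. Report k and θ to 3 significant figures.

Gamma(k,θ) with k>1 has mode (k−1)θ, so θ = 8.32/(k−1).
Need P(X < 17.1) = 0.9 with θ tied to k this way. Start at k = 2, θ = 8.32: P(X<17.1) ≈ 0.609.
Too low — raise k to concentrate. Iterating converges to k ≈ 4.7.
Then θ = 8.32/(4.7−1) ≈ 2.25.

k ≈ 4.7, θ ≈ 2.25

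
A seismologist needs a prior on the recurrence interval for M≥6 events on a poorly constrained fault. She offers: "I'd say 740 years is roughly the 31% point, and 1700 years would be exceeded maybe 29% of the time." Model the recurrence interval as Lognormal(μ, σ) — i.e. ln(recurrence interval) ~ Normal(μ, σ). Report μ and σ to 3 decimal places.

μ ≈ 7.000, σ ≈ 0.793

If T ~ Lognormal(μ,σ) then ln T ~ Normal(μ,σ), so the p-quantile of ln T is μ + z_p·σ.
ln(740) = 6.607 and ln(1700) = 7.438; z_{0.31} = -0.4959, z_{0.71} = 0.5534.
σ = (7.438 − 6.607)/(0.5534 − (-0.4959)) = 0.793.
μ = 6.607 − (-0.4959)·0.793 = 7.000.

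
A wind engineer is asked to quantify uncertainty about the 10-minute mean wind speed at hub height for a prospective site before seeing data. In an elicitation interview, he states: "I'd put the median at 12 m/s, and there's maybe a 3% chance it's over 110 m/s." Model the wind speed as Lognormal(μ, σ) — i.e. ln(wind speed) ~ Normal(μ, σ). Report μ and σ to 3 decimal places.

If T ~ Lognormal(μ,σ) then ln T ~ Normal(μ,σ), so the p-quantile of ln T is μ + z_p·σ.
ln(12) = 2.485 and ln(110) = 4.7; z_{0.5} = 0, z_{0.97} = 1.881.
σ = (4.7 − 2.485)/(1.881 − (0)) = 1.178.
μ = 2.485 − (0)·1.178 = 2.485.

μ ≈ 2.485, σ ≈ 1.178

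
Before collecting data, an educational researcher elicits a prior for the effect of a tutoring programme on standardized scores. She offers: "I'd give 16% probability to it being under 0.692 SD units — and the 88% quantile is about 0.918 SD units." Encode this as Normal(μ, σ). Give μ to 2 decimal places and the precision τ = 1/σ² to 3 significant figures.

For Normal(μ,σ), the p-quantile is μ + z_p·σ. Here z_{0.16} = -0.9945, z_{0.88} = 1.175.
So 0.692 = μ − 0.9945σ and 0.918 = μ + 1.175σ.
Subtracting: σ = (0.918 − 0.692)/(1.175 − (-0.9945)) = 0.10.
Then μ = 0.692 − (-0.9945)·0.10 = 0.80.
Precision τ = 1/σ² = 1/0.1042² = 92.1.

μ = 0.80, τ = 92.1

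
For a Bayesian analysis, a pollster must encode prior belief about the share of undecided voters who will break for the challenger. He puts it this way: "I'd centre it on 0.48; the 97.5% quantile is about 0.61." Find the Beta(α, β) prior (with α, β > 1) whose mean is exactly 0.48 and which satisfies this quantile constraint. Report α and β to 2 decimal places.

With mean 0.48 fixed, write α = 0.48s, β = 0.52s where s = α+β.
Need P(θ < 0.61) = 0.975 under Beta(0.48s, 0.52s). Normal approximation: (q−m)/√(m(1−m)/s) ≈ z_{0.975} = 1.96, so s ≈ 0.48·0.52·(1.96)²/(0.61−0.48)² = 56.7.
At s = 56.7: P(θ<0.61) ≈ 0.976. Adjusting to match 0.975 gives s ≈ 55.88.
So α = 0.48·55.88 ≈ 26.82, β = 0.52·55.88 ≈ 29.06.

α ≈ 26.82, β ≈ 29.06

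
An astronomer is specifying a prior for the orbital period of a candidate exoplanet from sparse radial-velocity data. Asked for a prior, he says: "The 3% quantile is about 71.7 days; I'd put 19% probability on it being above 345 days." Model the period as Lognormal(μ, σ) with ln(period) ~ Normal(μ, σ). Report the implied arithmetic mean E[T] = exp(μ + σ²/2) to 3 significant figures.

If T ~ Lognormal(μ,σ) then ln T ~ Normal(μ,σ), so the p-quantile of ln T is μ + z_p·σ.
ln(71.7) = 4.272 and ln(345) = 5.844; z_{0.03} = -1.881, z_{0.81} = 0.8779.
σ = (5.844 − 4.272)/(0.8779 − (-1.881)) = 0.569.
μ = 4.272 − (-1.881)·0.569 = 5.344.
E[T] = exp(μ + σ²/2) = exp(5.344 + 0.1622) = 246 days.

E[T] ≈ 246 days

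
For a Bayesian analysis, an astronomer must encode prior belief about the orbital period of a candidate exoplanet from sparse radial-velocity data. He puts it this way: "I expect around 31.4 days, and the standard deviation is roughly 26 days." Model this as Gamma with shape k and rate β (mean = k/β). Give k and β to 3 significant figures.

For Gamma(k, rate β): mean = k/β, variance = k/β², so CV = 1/√k.
CV = SD/mean = 26/31.4 = 0.828, hence k = 1/CV² = 1.46.
Then β = k/mean = 1.46/31.4 = 0.0464.

k ≈ 1.46, β ≈ 0.0464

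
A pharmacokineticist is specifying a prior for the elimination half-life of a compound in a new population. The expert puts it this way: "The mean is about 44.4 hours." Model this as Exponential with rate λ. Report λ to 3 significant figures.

λ ≈ 0.0225

Exponential mean = 1/λ, so λ = 1/44.4 = 0.0225.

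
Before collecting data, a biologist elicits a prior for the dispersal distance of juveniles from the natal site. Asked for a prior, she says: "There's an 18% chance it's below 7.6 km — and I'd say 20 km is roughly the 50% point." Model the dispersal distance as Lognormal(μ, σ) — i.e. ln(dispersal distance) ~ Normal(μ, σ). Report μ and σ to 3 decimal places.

If T ~ Lognormal(μ,σ) then ln T ~ Normal(μ,σ), so the p-quantile of ln T is μ + z_p·σ.
ln(7.6) = 2.028 and ln(20) = 2.996; z_{0.18} = -0.9154, z_{0.5} = 0.
σ = (2.996 − 2.028)/(0 − (-0.9154)) = 1.057.
μ = 2.028 − (-0.9154)·1.057 = 2.996.

μ ≈ 2.996, σ ≈ 1.057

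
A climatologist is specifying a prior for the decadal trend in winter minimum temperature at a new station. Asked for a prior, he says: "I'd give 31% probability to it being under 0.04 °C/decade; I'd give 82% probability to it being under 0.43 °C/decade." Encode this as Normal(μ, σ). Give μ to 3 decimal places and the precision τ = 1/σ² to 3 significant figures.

The p-quantile of Normal(μ,σ) is μ + z_p·σ, with z_{0.31} = -0.4959 and z_{0.82} = 0.9154.
Eliminate σ: μ = (z₂·x₁ − z₁·x₂)/(z₂ − z₁) = (0.9154·0.04 − (-0.4959)·0.43)/1.411 = 0.177.
Then σ = (x₂ − x₁)/(z₂ − z₁) = (0.43 − 0.04)/1.411 = 0.276.
Precision τ = 1/σ² = 1/0.2764² = 13.1.

μ = 0.177, τ = 13.1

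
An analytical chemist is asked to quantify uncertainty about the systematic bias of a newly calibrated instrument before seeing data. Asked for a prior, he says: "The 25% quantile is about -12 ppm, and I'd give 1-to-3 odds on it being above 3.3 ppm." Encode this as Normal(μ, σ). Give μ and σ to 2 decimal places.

μ = -4.35, σ = 11.34

The p-quantile of Normal(μ,σ) is μ + z_p·σ, with z_{0.25} = -0.6745 and z_{0.75} = 0.6745.
Eliminate σ: μ = (z₂·x₁ − z₁·x₂)/(z₂ − z₁) = (0.6745·-12 − (-0.6745)·3.3)/1.349 = -4.35.
Then σ = (x₂ − x₁)/(z₂ − z₁) = (3.3 − -12)/1.349 = 11.34.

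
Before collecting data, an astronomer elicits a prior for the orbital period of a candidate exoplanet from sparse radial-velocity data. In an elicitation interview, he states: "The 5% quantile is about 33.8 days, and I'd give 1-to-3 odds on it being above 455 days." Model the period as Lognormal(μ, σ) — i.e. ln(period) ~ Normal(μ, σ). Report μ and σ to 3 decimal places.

If T ~ Lognormal(μ,σ) then ln T ~ Normal(μ,σ), so the p-quantile of ln T is μ + z_p·σ.
ln(33.8) = 3.52 and ln(455) = 6.12; z_{0.05} = -1.645, z_{0.75} = 0.6745.
σ = (6.12 − 3.52)/(0.6745 − (-1.645)) = 1.121.
μ = 3.52 − (-1.645)·1.121 = 5.364.

μ ≈ 5.364, σ ≈ 1.121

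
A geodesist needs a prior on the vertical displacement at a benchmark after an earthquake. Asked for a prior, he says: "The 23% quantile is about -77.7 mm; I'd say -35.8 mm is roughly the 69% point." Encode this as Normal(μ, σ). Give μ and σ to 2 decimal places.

μ = -52.63, σ = 33.94

The p-quantile of Normal(μ,σ) is μ + z_p·σ, with z_{0.23} = -0.7388 and z_{0.69} = 0.4959.
Eliminate σ: μ = (z₂·x₁ − z₁·x₂)/(z₂ − z₁) = (0.4959·-77.7 − (-0.7388)·-35.8)/1.235 = -52.63.
Then σ = (x₂ − x₁)/(z₂ − z₁) = (-35.8 − -77.7)/1.235 = 33.94.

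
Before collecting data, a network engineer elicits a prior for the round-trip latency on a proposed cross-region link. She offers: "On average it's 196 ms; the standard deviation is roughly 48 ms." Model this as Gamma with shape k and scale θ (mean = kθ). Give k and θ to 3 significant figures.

For Gamma(k, scale θ): mean = kθ, variance = kθ², so CV = 1/√k.
CV = SD/mean = 48/196 = 0.2449, hence k = 1/CV² = 16.7.
Then θ = mean/k = 196/16.7 = 11.8.

k ≈ 16.7, θ ≈ 11.8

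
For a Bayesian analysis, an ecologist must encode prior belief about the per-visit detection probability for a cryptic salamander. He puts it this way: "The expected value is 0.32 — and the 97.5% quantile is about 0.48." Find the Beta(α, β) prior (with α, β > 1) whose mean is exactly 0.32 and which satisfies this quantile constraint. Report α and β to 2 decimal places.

With mean 0.32 fixed, write α = 0.32s, β = 0.68s where s = α+β.
Need P(θ < 0.48) = 0.975 under Beta(0.32s, 0.68s). Normal approximation: (q−m)/√(m(1−m)/s) ≈ z_{0.975} = 1.96, so s ≈ 0.32·0.68·(1.96)²/(0.48−0.32)² = 32.7.
At s = 32.7: P(θ<0.48) ≈ 0.970. Adjusting to match 0.975 gives s ≈ 35.40.
So α = 0.32·35.40 ≈ 11.33, β = 0.68·35.40 ≈ 24.07.

α ≈ 11.33, β ≈ 24.07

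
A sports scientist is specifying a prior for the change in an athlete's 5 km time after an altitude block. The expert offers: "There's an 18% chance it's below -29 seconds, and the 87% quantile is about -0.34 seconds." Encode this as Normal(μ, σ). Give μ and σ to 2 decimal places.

The p-quantile of Normal(μ,σ) is μ + z_p·σ, with z_{0.18} = -0.9154 and z_{0.87} = 1.126.
Eliminate σ: μ = (z₂·x₁ − z₁·x₂)/(z₂ − z₁) = (1.126·-29 − (-0.9154)·-0.34)/2.042 = -16.15.
Then σ = (x₂ − x₁)/(z₂ − z₁) = (-0.34 − -29)/2.042 = 14.04.

μ = -16.15, σ = 14.04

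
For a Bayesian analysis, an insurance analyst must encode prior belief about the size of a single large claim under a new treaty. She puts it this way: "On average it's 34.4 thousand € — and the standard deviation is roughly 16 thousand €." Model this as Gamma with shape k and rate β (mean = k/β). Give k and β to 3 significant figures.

k ≈ 4.62, β ≈ 0.134

For Gamma(k, rate β): mean = k/β, variance = k/β², so CV = 1/√k.
CV = SD/mean = 16/34.4 = 0.4651, hence k = 1/CV² = 4.62.
Then β = k/mean = 4.62/34.4 = 0.134.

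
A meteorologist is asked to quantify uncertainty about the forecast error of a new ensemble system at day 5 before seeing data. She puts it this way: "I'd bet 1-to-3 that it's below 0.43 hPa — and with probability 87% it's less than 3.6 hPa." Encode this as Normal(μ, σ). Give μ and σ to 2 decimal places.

μ = 1.62, σ = 1.76

For Normal(μ,σ), the p-quantile is μ + z_p·σ. Here z_{0.25} = -0.6745, z_{0.87} = 1.126.
So 0.43 = μ − 0.6745σ and 3.6 = μ + 1.126σ.
Subtracting: σ = (3.6 − 0.43)/(1.126 − (-0.6745)) = 1.76.
Then μ = 0.43 − (-0.6745)·1.76 = 1.62.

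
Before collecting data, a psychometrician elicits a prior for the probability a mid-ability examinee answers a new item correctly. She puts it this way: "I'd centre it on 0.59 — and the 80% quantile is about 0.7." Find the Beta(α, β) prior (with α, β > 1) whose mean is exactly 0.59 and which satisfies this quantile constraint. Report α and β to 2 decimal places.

α ≈ 8.57, β ≈ 5.96

With mean 0.59 fixed, write α = 0.59s, β = 0.41s where s = α+β.
Need P(θ < 0.7) = 0.8 under Beta(0.59s, 0.41s). Normal approximation: (q−m)/√(m(1−m)/s) ≈ z_{0.8} = 0.842, so s ≈ 0.59·0.41·(0.842)²/(0.7−0.59)² = 14.2.
At s = 14.2: P(θ<0.7) ≈ 0.797. Adjusting to match 0.8 gives s ≈ 14.53.
So α = 0.59·14.53 ≈ 8.57, β = 0.41·14.53 ≈ 5.96.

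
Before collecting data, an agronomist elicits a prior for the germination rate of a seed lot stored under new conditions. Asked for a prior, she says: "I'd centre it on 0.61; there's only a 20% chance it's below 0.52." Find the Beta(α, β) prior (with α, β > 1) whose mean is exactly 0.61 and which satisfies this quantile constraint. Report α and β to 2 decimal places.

α ≈ 12.46, β ≈ 7.96

With mean 0.61 fixed, write α = 0.61s, β = 0.39s where s = α+β.
Need P(θ < 0.52) = 0.2 under Beta(0.61s, 0.39s). Normal approximation: (q−m)/√(m(1−m)/s) ≈ z_{0.2} = -0.842, so s ≈ 0.61·0.39·(-0.842)²/(0.52−0.61)² = 20.8.
At s = 20.8: P(θ<0.52) ≈ 0.198. Adjusting to match 0.2 gives s ≈ 20.42.
So α = 0.61·20.42 ≈ 12.46, β = 0.39·20.42 ≈ 7.96.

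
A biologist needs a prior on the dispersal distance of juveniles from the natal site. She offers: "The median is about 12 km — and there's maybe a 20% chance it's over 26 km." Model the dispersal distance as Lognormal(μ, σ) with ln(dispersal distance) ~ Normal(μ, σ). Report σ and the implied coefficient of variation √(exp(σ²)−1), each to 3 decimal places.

σ ≈ 0.919, CV ≈ 1.151

If T ~ Lognormal(μ,σ) then ln T ~ Normal(μ,σ), so the p-quantile of ln T is μ + z_p·σ.
ln(12) = 2.485 and ln(26) = 3.258; z_{0.5} = 0, z_{0.8} = 0.8416.
σ = (3.258 − 2.485)/(0.8416 − (0)) = 0.919.
μ = 2.485 − (0)·0.919 = 2.485.
CV = √(exp(σ²)−1) = √(exp(0.8440)−1) = 1.151.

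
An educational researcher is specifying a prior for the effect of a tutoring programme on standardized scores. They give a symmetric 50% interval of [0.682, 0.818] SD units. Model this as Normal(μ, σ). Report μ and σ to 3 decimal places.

μ = 0.750, σ = 0.101

A symmetric 50% interval runs μ ± z·σ with z = 0.6745.
Half-width = 0.068, so σ = 0.068/0.6745 = 0.101.
μ is the interval midpoint, 0.750.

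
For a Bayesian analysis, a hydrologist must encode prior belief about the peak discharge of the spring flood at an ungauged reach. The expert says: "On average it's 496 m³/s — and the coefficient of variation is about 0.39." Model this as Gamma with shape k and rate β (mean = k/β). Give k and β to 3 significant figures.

For Gamma(k, rate β): mean = k/β, variance = k/β², so CV = 1/√k.
CV = 0.39, hence k = 1/CV² = 6.57.
Then β = k/mean = 6.57/496 = 0.0133.

k ≈ 6.57, β ≈ 0.0133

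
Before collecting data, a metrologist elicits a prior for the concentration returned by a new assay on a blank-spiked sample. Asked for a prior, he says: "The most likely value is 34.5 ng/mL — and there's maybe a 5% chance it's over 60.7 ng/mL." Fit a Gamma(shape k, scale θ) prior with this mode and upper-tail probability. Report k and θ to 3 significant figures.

Gamma(k,θ) with k>1 has mode (k−1)θ, so θ = 34.5/(k−1).
Need P(X < 60.7) = 0.95 with θ tied to k this way. Start at k = 2, θ = 34.5: P(X<60.7) ≈ 0.525.
Too low — raise k to concentrate. Iterating converges to k ≈ 9.74.
Then θ = 34.5/(9.74−1) ≈ 3.95.

k ≈ 9.74, θ ≈ 3.95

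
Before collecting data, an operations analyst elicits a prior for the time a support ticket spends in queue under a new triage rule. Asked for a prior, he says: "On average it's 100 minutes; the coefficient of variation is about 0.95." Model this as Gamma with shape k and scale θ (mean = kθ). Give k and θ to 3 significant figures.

k ≈ 1.11, θ ≈ 90.2

For Gamma(k, scale θ): mean = kθ, variance = kθ², so CV = 1/√k.
CV = 0.95, hence k = 1/CV² = 1.11.
Then θ = mean/k = 100/1.11 = 90.2.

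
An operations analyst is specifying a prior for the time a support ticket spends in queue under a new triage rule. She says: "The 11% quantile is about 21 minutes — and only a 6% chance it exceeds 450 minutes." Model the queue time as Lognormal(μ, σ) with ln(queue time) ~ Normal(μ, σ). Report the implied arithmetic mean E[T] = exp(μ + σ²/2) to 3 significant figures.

E[T] ≈ 149 minutes

If T ~ Lognormal(μ,σ) then ln T ~ Normal(μ,σ), so the p-quantile of ln T is μ + z_p·σ.
ln(21) = 3.045 and ln(450) = 6.109; z_{0.11} = -1.227, z_{0.94} = 1.555.
σ = (6.109 − 3.045)/(1.555 − (-1.227)) = 1.102.
μ = 3.045 − (-1.227)·1.102 = 4.396.
E[T] = exp(μ + σ²/2) = exp(4.396 + 0.6071) = 149 minutes.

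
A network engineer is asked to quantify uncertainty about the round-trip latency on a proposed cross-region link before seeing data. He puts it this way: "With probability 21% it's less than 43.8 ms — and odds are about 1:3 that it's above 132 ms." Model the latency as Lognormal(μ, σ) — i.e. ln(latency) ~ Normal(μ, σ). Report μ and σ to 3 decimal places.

If T ~ Lognormal(μ,σ) then ln T ~ Normal(μ,σ), so the p-quantile of ln T is μ + z_p·σ.
ln(43.8) = 3.78 and ln(132) = 4.883; z_{0.21} = -0.8064, z_{0.75} = 0.6745.
σ = (4.883 − 3.78)/(0.6745 − (-0.8064)) = 0.745.
μ = 3.78 − (-0.8064)·0.745 = 4.380.

μ ≈ 4.380, σ ≈ 0.745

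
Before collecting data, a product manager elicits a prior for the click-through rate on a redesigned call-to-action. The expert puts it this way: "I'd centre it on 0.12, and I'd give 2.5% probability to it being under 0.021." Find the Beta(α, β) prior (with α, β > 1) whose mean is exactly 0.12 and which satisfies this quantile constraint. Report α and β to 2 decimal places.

With mean 0.12 fixed, write α = 0.12s, β = 0.88s where s = α+β.
Need P(θ < 0.021) = 0.025 under Beta(0.12s, 0.88s). Normal approximation: (q−m)/√(m(1−m)/s) ≈ z_{0.025} = -1.96, so s ≈ 0.12·0.88·(-1.96)²/(0.021−0.12)² = 41.4.
At s = 41.4: P(θ<0.021) ≈ 0.002. Adjusting to match 0.025 gives s ≈ 20.40.
So α = 0.12·20.40 ≈ 2.45, β = 0.88·20.40 ≈ 17.95.

α ≈ 2.45, β ≈ 17.95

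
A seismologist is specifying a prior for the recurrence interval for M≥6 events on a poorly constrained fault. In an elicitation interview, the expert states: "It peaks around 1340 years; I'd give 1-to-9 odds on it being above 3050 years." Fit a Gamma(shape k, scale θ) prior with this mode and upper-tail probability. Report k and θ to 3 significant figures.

k ≈ 3.84, θ ≈ 471

Gamma(k,θ) with k>1 has mode (k−1)θ, so θ = 1340/(k−1).
Need P(X < 3050) = 0.9 with θ tied to k this way. Start at k = 2, θ = 1340: P(X<3050) ≈ 0.664.
Too low — raise k to concentrate. Iterating converges to k ≈ 3.84.
Then θ = 1340/(3.84−1) ≈ 471.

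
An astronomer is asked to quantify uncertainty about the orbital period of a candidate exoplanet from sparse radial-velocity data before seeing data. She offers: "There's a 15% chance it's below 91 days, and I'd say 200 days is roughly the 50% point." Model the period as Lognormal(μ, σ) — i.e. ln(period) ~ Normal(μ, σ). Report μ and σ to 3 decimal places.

If T ~ Lognormal(μ,σ) then ln T ~ Normal(μ,σ), so the p-quantile of ln T is μ + z_p·σ.
ln(91) = 4.511 and ln(200) = 5.298; z_{0.15} = -1.036, z_{0.5} = 0.
σ = (5.298 − 4.511)/(0 − (-1.036)) = 0.760.
μ = 4.511 − (-1.036)·0.760 = 5.298.

μ ≈ 5.298, σ ≈ 0.760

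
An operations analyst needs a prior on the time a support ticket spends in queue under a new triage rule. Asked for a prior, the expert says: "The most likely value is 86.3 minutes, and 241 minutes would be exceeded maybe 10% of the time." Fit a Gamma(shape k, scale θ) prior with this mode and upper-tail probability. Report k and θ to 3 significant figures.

k ≈ 2.81, θ ≈ 47.6

Gamma(k,θ) with k>1 has mode (k−1)θ, so θ = 86.3/(k−1).
Need P(X < 241) = 0.9 with θ tied to k this way. Start at k = 2, θ = 86.3: P(X<241) ≈ 0.768.
Too low — raise k to concentrate. Iterating converges to k ≈ 2.81.
Then θ = 86.3/(2.81−1) ≈ 47.6.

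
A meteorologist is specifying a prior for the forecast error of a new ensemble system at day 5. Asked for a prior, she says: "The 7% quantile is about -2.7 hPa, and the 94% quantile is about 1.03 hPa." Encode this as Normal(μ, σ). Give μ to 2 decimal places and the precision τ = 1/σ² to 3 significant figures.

For Normal(μ,σ), the p-quantile is μ + z_p·σ. Here z_{0.07} = -1.476, z_{0.94} = 1.555.
So -2.7 = μ − 1.476σ and 1.03 = μ + 1.555σ.
Subtracting: σ = (1.03 − -2.7)/(1.555 − (-1.476)) = 1.23.
Then μ = -2.7 − (-1.476)·1.23 = -0.88.
Precision τ = 1/σ² = 1/1.231² = 0.66.

μ = -0.88, τ = 0.66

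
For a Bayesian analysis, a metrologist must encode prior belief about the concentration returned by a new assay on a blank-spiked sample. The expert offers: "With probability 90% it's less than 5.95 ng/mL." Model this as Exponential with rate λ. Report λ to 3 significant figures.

P(T < 5.95) = 1 − e^(−λ·5.95) = 0.9, so λ = −ln(1−0.9)/5.95 = −ln(0.1)/5.95 = 0.387.

λ ≈ 0.387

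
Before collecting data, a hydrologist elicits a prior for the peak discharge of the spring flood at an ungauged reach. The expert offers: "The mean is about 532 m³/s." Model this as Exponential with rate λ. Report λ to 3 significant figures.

λ ≈ 0.00188

Exponential mean = 1/λ, so λ = 1/532.0 = 0.00188.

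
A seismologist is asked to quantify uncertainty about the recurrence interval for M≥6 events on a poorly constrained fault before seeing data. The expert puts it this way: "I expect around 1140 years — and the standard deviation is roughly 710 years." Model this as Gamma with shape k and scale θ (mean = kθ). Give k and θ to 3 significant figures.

For Gamma(k, scale θ): mean = kθ, variance = kθ², so CV = 1/√k.
CV = SD/mean = 710/1140 = 0.6228, hence k = 1/CV² = 2.58.
Then θ = mean/k = 1140/2.58 = 442.

k ≈ 2.58, θ ≈ 442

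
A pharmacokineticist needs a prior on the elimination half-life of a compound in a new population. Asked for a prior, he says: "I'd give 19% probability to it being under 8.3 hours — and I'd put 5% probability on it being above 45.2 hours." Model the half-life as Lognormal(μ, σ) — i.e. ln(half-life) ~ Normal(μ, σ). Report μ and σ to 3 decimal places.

μ ≈ 2.706, σ ≈ 0.672

If T ~ Lognormal(μ,σ) then ln T ~ Normal(μ,σ), so the p-quantile of ln T is μ + z_p·σ.
ln(8.3) = 2.116 and ln(45.2) = 3.811; z_{0.19} = -0.8779, z_{0.95} = 1.645.
σ = (3.811 − 2.116)/(1.645 − (-0.8779)) = 0.672.
μ = 2.116 − (-0.8779)·0.672 = 2.706.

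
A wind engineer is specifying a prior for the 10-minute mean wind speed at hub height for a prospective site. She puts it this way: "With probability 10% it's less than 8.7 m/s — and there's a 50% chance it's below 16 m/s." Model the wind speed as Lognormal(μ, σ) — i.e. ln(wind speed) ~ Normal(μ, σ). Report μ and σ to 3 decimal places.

If T ~ Lognormal(μ,σ) then ln T ~ Normal(μ,σ), so the p-quantile of ln T is μ + z_p·σ.
ln(8.7) = 2.163 and ln(16) = 2.773; z_{0.1} = -1.282, z_{0.5} = 0.
σ = (2.773 − 2.163)/(0 − (-1.282)) = 0.475.
μ = 2.163 − (-1.282)·0.475 = 2.773.

μ ≈ 2.773, σ ≈ 0.475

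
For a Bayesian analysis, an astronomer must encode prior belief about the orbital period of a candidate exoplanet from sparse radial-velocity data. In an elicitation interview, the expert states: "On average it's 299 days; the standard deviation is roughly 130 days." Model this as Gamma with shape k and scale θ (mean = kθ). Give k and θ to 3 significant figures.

For Gamma(k, scale θ): mean = kθ, variance = kθ², so CV = 1/√k.
CV = SD/mean = 130/299 = 0.4348, hence k = 1/CV² = 5.29.
Then θ = mean/k = 299/5.29 = 56.5.

k ≈ 5.29, θ ≈ 56.5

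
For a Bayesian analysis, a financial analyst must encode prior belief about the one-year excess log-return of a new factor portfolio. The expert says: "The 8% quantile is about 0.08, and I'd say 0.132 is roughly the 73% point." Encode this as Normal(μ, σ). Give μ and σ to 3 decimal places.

The p-quantile of Normal(μ,σ) is μ + z_p·σ, with z_{0.08} = -1.405 and z_{0.73} = 0.6128.
Eliminate σ: μ = (z₂·x₁ − z₁·x₂)/(z₂ − z₁) = (0.6128·0.08 − (-1.405)·0.132)/2.018 = 0.116.
Then σ = (x₂ − x₁)/(z₂ − z₁) = (0.132 − 0.08)/2.018 = 0.026.

μ = 0.116, σ = 0.026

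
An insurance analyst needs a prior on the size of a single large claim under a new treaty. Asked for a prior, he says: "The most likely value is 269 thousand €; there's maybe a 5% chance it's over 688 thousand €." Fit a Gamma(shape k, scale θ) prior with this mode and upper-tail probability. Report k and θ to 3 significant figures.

Gamma(k,θ) with k>1 has mode (k−1)θ, so θ = 269/(k−1).
Need P(X < 688) = 0.95 with θ tied to k this way. Start at k = 2, θ = 269: P(X<688) ≈ 0.724.
Too low — raise k to concentrate. Iterating converges to k ≈ 4.07.
Then θ = 269/(4.07−1) ≈ 87.6.

k ≈ 4.07, θ ≈ 87.6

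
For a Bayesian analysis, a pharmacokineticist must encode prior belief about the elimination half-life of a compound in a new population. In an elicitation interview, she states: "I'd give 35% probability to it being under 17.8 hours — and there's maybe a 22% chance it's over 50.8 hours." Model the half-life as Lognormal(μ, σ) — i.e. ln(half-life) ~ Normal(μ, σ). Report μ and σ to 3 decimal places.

μ ≈ 3.228, σ ≈ 0.906

If T ~ Lognormal(μ,σ) then ln T ~ Normal(μ,σ), so the p-quantile of ln T is μ + z_p·σ.
ln(17.8) = 2.879 and ln(50.8) = 3.928; z_{0.35} = -0.3853, z_{0.78} = 0.7722.
σ = (3.928 − 2.879)/(0.7722 − (-0.3853)) = 0.906.
μ = 2.879 − (-0.3853)·0.906 = 3.228.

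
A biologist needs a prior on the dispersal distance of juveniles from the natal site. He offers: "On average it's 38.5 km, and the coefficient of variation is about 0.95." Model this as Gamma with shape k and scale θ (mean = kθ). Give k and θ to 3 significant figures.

For Gamma(k, scale θ): mean = kθ, variance = kθ², so CV = 1/√k.
CV = 0.95, hence k = 1/CV² = 1.11.
Then θ = mean/k = 38.5/1.11 = 34.7.

k ≈ 1.11, θ ≈ 34.7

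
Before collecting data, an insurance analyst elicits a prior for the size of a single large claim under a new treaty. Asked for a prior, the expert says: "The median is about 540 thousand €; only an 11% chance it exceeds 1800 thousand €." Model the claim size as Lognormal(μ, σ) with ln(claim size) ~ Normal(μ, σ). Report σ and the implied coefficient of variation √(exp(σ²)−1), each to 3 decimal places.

σ ≈ 0.982, CV ≈ 1.273

If T ~ Lognormal(μ,σ) then ln T ~ Normal(μ,σ), so the p-quantile of ln T is μ + z_p·σ.
ln(540) = 6.292 and ln(1800) = 7.496; z_{0.5} = 0, z_{0.89} = 1.227.
σ = (7.496 − 6.292)/(1.227 − (0)) = 0.982.
μ = 6.292 − (0)·0.982 = 6.292.
CV = √(exp(σ²)−1) = √(exp(0.9636)−1) = 1.273.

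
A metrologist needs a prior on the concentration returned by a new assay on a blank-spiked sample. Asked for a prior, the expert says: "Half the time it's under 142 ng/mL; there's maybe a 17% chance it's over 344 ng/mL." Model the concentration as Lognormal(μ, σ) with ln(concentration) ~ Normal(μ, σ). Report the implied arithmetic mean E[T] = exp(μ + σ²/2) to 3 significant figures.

E[T] ≈ 218 ng/mL

If T ~ Lognormal(μ,σ) then ln T ~ Normal(μ,σ), so the p-quantile of ln T is μ + z_p·σ.
ln(142) = 4.956 and ln(344) = 5.841; z_{0.5} = 0, z_{0.83} = 0.9542.
σ = (5.841 − 4.956)/(0.9542 − (0)) = 0.927.
μ = 4.956 − (0)·0.927 = 4.956.
E[T] = exp(μ + σ²/2) = exp(4.956 + 0.4300) = 218 ng/mL.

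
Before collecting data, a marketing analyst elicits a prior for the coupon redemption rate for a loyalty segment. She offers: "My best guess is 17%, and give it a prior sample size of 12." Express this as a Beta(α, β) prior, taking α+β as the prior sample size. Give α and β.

α = 2.04, β = 9.96

Under the effective-sample-size interpretation, Beta(α, β) has prior mean α/(α+β) and prior sample size α+β.
So α+β = 12 and α/(α+β) = 0.17, giving α = 0.17·12 = 2.04 and β = 12 − 2.04 = 9.96.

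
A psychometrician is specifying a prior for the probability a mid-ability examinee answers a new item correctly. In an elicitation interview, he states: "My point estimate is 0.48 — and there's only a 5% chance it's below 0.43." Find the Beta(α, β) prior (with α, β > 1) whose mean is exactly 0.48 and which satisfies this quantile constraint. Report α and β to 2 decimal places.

α ≈ 128.81, β ≈ 139.54

With mean 0.48 fixed, write α = 0.48s, β = 0.52s where s = α+β.
Need P(θ < 0.43) = 0.05 under Beta(0.48s, 0.52s). Normal approximation: (q−m)/√(m(1−m)/s) ≈ z_{0.05} = -1.64, so s ≈ 0.48·0.52·(-1.64)²/(0.43−0.48)² = 270.1.
At s = 270.1: P(θ<0.43) ≈ 0.049. Adjusting to match 0.05 gives s ≈ 268.35.
So α = 0.48·268.35 ≈ 128.81, β = 0.52·268.35 ≈ 139.54.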